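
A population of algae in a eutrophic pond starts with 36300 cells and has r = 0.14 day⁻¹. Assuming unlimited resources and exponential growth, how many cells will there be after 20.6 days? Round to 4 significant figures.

649200 cells

N(t) = N₀·e^(rt) = 36300 × e^(0.14×20.6) = 36300 × e^2.884.
e^2.884 ≈ 17.886, so N ≈ 36300 × 17.886 = 649250.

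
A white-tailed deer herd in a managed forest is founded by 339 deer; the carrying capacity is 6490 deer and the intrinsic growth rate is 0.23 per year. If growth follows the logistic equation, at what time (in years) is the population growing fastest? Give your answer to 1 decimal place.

Logistic growth is fastest at N = K/2 = 3245.
A = (K − N₀)/N₀ = 18.145. Set K/(1 + A·e^(−rt)) = K/2 → A·e^(−rt) = 1.
e^(−0.23t) = 1/18.145 = 0.055113, so t = ln(18.145)/0.23 = 2.8984/0.23 = 12.602.

12.6 years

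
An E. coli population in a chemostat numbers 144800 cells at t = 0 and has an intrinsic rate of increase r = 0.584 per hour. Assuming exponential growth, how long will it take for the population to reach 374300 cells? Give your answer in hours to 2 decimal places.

Set N₀·e^(rt) = 374300: e^(0.584·t) = 374300/144800 = 2.5849.
0.584·t = ln(2.5849) = 0.9497, so t = 0.9497/0.584 = 1.6262.

1.63 hours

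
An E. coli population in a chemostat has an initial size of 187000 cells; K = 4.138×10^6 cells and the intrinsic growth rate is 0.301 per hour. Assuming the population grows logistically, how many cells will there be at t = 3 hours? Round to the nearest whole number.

432646 cells

A = (K − N₀)/N₀ = (4.138×10^6 − 187000)/187000 = 21.128.
N(t) = K/(1 + A·e^(−rt)) = 4.138×10^6/(1 + 21.128×e^(−0.301×3)).
e^(−0.903) = 0.40535; denominator = 1 + 21.128×0.40535 = 9.5644.
N = 4.138×10^6/9.5644 = 432646.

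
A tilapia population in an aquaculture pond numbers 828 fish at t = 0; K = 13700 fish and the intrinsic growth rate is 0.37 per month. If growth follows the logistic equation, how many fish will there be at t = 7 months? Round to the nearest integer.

A = (K − N₀)/N₀ = (13700 − 828)/828 = 15.546.
N(t) = K/(1 + A·e^(−rt)) = 13700/(1 + 15.546×e^(−0.37×7)).
e^(−2.59) = 0.07502; denominator = 1 + 15.546×0.07502 = 2.1663.
N = 13700/2.1663 = 6324.28.

6324 fish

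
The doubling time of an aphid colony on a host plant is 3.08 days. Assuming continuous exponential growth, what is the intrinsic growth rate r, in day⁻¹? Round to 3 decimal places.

r = ln(2)/t_d = 0.6931/3.08 = 0.22505.

0.225 per day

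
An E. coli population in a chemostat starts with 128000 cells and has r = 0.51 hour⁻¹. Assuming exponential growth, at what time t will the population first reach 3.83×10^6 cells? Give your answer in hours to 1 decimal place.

Set N₀·e^(rt) = 3.83×10^6: e^(0.51·t) = 3.83×10^6/128000 = 29.922.
0.51·t = ln(29.922) = 3.3986, so t = 3.3986/0.51 = 6.6639.

6.7 hours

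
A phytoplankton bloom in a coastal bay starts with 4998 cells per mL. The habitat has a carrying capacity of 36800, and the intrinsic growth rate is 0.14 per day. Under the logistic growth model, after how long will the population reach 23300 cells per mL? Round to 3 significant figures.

A = (K − N₀)/N₀ = (36800 − 4998)/4998 = 6.3629.
Solve 36800/(1 + 6.3629·e^(−0.14t)) = 23300: 1 + 6.3629·e^(−0.14t) = 1.5794, so e^(−0.14t) = 0.0910583.
−0.14·t = ln(0.0910583) = -2.3963, so t = 2.3963/0.14 = 17.116.

17.1 days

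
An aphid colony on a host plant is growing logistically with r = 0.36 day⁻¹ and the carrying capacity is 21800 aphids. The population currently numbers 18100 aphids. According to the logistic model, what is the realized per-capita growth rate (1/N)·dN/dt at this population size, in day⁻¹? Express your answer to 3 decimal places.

0.061 per day

(1/N)·dN/dt = r(1 − N/K) = 0.36 × (1 − 18100/21800).
= 0.36 × 0.16972 = 0.061101.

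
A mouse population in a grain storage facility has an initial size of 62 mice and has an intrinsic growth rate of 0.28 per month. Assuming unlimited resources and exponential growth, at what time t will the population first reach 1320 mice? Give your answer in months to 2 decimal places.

Set N₀·e^(rt) = 1320: e^(0.28·t) = 1320/62 = 21.29.
0.28·t = ln(21.29) = 3.0583, so t = 3.0583/0.28 = 10.922.

10.92 months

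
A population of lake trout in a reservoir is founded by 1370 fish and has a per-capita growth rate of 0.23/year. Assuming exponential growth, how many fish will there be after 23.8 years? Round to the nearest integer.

326624 fish

N(t) = N₀·e^(rt) = 1370 × e^(0.23×23.8) = 1370 × e^5.474.
e^5.474 ≈ 238.41, so N ≈ 1370 × 238.41 = 326624.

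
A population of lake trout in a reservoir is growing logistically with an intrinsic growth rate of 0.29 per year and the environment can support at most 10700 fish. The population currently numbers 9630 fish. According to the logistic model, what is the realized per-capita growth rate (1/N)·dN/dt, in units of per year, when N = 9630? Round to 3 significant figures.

0.0290 per year

(1/N)·dN/dt = r(1 − N/K) = 0.29 × (1 − 9630/10700).
= 0.29 × 0.1 = 0.029.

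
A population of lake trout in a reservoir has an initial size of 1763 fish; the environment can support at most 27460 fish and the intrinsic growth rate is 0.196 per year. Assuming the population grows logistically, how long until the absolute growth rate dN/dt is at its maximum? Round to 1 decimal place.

Logistic growth is fastest at N = K/2 = 13730.
A = (K − N₀)/N₀ = 14.576. Set K/(1 + A·e^(−rt)) = K/2 → A·e^(−rt) = 1.
e^(−0.196t) = 1/14.576 = 0.0686072, so t = ln(14.576)/0.196 = 2.6794/0.196 = 13.67.

13.7 years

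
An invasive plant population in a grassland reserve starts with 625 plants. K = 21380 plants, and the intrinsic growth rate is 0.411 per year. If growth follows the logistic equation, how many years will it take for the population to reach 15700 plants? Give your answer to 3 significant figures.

A = (K − N₀)/N₀ = (21380 − 625)/625 = 33.208.
Solve 21380/(1 + 33.208·e^(−0.411t)) = 15700: 1 + 33.208·e^(−0.411t) = 1.3618, so e^(−0.411t) = 0.0108945.
−0.411·t = ln(0.0108945) = -4.5195, so t = 4.5195/0.411 = 10.996.

11.0 years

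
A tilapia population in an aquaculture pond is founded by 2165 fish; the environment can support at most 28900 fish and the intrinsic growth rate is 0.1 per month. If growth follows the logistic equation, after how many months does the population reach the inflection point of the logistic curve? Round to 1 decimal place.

25.1 months

Logistic growth is fastest at N = K/2 = 14450.
A = (K − N₀)/N₀ = 12.349. Set K/(1 + A·e^(−rt)) = K/2 → A·e^(−rt) = 1.
e^(−0.1t) = 1/12.349 = 0.08098, so t = ln(12.349)/0.1 = 2.5136/0.1 = 25.136.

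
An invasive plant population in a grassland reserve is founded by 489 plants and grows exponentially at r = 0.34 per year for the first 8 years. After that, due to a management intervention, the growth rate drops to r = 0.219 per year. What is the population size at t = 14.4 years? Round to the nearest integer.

Phase 1: N(8) = 489·e^(0.34×8) = 489·e^2.72 = 7423.18.
Phase 2 runs for 14.4 − 8 = 6.4 years at r = 0.219.
N(14.4) = 7423.18·e^(0.219×6.4) = 7423.18·e^1.402 = 30150.7.

30151 plants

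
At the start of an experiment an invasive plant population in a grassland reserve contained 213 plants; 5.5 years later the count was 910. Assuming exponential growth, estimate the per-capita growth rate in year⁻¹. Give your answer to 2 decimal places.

0.26 per year

From N(t) = N₀·e^(rt): e^(r·5.5) = 910/213 = 4.2723.
r·5.5 = ln(4.2723) = 1.4522, so r = 1.4522/5.5 = 0.26403.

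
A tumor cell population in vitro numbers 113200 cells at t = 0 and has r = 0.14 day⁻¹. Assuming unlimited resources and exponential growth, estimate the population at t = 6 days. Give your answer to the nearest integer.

N(t) = N₀·e^(rt) = 113200 × e^(0.14×6) = 113200 × e^0.84.
e^0.84 ≈ 2.3164, so N ≈ 113200 × 2.3164 = 262213.

262213 cells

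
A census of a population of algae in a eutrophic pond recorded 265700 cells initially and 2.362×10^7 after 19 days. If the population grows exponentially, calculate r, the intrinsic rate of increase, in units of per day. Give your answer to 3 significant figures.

0.236 per day

From N(t) = N₀·e^(rt): e^(r·19) = 2.362×10^7/265700 = 88.897.
r·19 = ln(88.897) = 4.4875, so r = 4.4875/19 = 0.23618.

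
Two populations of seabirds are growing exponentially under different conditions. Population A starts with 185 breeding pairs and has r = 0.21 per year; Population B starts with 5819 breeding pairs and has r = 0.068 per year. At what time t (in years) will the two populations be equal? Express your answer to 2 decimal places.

Set 185·e^(0.21t) = 5819·e^(0.068t).
e^((0.21 − 0.068)t) = 5819/185 → e^(0.142·t) = 31.454.
0.142·t = ln(31.454) = 3.4485, so t = 3.4485/0.142 = 24.285.

24.29 years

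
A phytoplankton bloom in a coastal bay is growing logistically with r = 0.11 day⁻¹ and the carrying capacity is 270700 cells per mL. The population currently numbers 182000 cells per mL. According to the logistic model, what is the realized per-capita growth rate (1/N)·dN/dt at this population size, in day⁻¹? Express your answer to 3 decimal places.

0.036 per day

(1/N)·dN/dt = r(1 − N/K) = 0.11 × (1 − 182000/270700).
= 0.11 × 0.32767 = 0.036044.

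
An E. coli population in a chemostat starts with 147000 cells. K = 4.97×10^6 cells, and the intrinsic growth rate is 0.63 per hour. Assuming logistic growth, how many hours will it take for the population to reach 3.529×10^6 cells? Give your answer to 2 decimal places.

6.96 hours

A = (K − N₀)/N₀ = (4.97×10^6 − 147000)/147000 = 32.81.
Solve 4.97×10^6/(1 + 32.81·e^(−0.63t)) = 3.529×10^6: 1 + 32.81·e^(−0.63t) = 1.4083, so e^(−0.63t) = 0.0124455.
−0.63·t = ln(0.0124455) = -4.3864, so t = 4.3864/0.63 = 6.9625.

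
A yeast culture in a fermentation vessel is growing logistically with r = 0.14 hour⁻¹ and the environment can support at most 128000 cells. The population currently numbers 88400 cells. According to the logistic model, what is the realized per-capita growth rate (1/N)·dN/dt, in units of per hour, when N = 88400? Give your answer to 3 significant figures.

0.0433 per hour

(1/N)·dN/dt = r(1 − N/K) = 0.14 × (1 − 88400/128000).
= 0.14 × 0.30937 = 0.043312.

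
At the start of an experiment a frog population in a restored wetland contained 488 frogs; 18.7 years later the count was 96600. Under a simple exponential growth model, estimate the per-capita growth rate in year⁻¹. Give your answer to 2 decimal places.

From N(t) = N₀·e^(rt): e^(r·18.7) = 96600/488 = 197.95.
r·18.7 = ln(197.95) = 5.288, so r = 5.288/18.7 = 0.28278.

0.28 per year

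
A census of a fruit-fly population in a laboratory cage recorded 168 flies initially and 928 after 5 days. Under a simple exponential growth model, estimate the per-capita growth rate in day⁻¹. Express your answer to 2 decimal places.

0.34 per day

From N(t) = N₀·e^(rt): e^(r·5) = 928/168 = 5.5238.
r·5 = ln(5.5238) = 1.7091, so r = 1.7091/5 = 0.34181.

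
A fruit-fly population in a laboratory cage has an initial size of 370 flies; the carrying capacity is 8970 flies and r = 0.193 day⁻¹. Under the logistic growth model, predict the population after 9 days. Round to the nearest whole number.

1762 flies

A = (K − N₀)/N₀ = (8970 − 370)/370 = 23.243.
N(t) = K/(1 + A·e^(−rt)) = 8970/(1 + 23.243×e^(−0.193×9)).
e^(−1.737) = 0.17605; denominator = 1 + 23.243×0.17605 = 5.0919.
N = 8970/5.0919 = 1761.61.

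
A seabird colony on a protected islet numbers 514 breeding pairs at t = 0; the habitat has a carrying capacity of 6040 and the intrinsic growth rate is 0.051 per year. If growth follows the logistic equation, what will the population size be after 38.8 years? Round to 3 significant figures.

2430 breeding pairs

A = (K − N₀)/N₀ = (6040 − 514)/514 = 10.751.
N(t) = K/(1 + A·e^(−rt)) = 6040/(1 + 10.751×e^(−0.051×38.8)).
e^(−1.979) = 0.13824; denominator = 1 + 10.751×0.13824 = 2.4862.
N = 6040/2.4862 = 2429.45.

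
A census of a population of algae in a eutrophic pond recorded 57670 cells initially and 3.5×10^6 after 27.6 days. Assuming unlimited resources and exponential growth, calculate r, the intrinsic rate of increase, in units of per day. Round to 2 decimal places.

0.15 per day

From N(t) = N₀·e^(rt): e^(r·27.6) = 3.5×10^6/57670 = 60.69.
r·27.6 = ln(60.69) = 4.1058, so r = 4.1058/27.6 = 0.14876.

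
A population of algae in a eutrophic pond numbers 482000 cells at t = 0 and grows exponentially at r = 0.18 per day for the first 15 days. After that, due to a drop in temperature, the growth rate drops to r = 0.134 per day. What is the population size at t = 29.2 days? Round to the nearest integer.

48085892 cells

Phase 1: N(15) = 482000·e^(0.18×15) = 482000·e^2.7 = 7.172031×10^6.
Phase 2 runs for 29.2 − 15 = 14.2 days at r = 0.134.
N(29.2) = 7.172031×10^6·e^(0.134×14.2) = 7.172031×10^6·e^1.903 = 4.808589×10^7.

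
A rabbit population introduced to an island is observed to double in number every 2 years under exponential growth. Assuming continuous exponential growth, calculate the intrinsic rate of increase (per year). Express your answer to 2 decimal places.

r = ln(2)/t_d = 0.6931/2 = 0.34657.

0.35 per year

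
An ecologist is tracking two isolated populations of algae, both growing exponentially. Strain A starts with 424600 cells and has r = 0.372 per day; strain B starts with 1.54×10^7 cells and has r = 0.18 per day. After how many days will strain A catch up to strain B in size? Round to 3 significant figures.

18.7 days

Set 424600·e^(0.372t) = 1.54×10^7·e^(0.18t).
e^((0.372 − 0.18)t) = 1.54×10^7/424600 → e^(0.192·t) = 36.269.
0.192·t = ln(36.269) = 3.591, so t = 3.591/0.192 = 18.703.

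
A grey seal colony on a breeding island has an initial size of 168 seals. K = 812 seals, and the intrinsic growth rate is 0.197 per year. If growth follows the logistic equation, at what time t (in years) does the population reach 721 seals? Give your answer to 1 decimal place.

17.3 years

A = (K − N₀)/N₀ = (812 − 168)/168 = 3.8333.
Solve 812/(1 + 3.8333·e^(−0.197t)) = 721: 1 + 3.8333·e^(−0.197t) = 1.1262, so e^(−0.197t) = 0.0329253.
−0.197·t = ln(0.0329253) = -3.4135, so t = 3.4135/0.197 = 17.327.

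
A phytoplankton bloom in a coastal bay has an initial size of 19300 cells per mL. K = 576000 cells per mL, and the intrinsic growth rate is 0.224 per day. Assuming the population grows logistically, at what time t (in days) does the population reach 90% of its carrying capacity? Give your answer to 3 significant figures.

24.8 days

A = (K − N₀)/N₀ = (576000 − 19300)/19300 = 28.845.
Solve 576000/(1 + 28.845·e^(−0.224t)) = 518400: 1 + 28.845·e^(−0.224t) = 1.1111, so e^(−0.224t) = 0.00385206.
−0.224·t = ln(0.00385206) = -5.5591, so t = 5.5591/0.224 = 24.818.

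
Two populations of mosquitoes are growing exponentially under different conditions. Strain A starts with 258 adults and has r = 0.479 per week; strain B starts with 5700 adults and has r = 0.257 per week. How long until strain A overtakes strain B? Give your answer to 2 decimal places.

Set 258·e^(0.479t) = 5700·e^(0.257t).
e^((0.479 − 0.257)t) = 5700/258 → e^(0.222·t) = 22.093.
0.222·t = ln(22.093) = 3.0953, so t = 3.0953/0.222 = 13.943.

13.94 weeks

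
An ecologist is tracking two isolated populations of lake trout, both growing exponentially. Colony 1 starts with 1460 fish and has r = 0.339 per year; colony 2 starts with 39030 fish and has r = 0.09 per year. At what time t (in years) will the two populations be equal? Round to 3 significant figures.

Set 1460·e^(0.339t) = 39030·e^(0.09t).
e^((0.339 − 0.09)t) = 39030/1460 → e^(0.249·t) = 26.733.
0.249·t = ln(26.733) = 3.2859, so t = 3.2859/0.249 = 13.196.

13.2 years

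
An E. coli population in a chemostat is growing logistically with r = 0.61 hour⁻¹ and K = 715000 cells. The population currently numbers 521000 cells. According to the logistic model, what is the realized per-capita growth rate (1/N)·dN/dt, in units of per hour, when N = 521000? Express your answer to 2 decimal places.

0.17 per hour

(1/N)·dN/dt = r(1 − N/K) = 0.61 × (1 − 521000/715000).
= 0.61 × 0.27133 = 0.16551.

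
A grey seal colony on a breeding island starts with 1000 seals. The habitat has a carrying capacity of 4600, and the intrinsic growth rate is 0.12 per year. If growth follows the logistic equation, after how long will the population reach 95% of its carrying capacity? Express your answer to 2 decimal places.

35.21 years

A = (K − N₀)/N₀ = (4600 − 1000)/1000 = 3.6.
Solve 4600/(1 + 3.6·e^(−0.12t)) = 4370: 1 + 3.6·e^(−0.12t) = 1.0526, so e^(−0.12t) = 0.0146199.
−0.12·t = ln(0.0146199) = -4.2254, so t = 4.2254/0.12 = 35.211.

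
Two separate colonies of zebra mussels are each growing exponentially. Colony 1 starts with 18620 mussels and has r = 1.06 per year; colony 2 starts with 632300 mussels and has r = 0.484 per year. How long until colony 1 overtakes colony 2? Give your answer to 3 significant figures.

6.12 years

Set 18620·e^(1.06t) = 632300·e^(0.484t).
e^((1.06 − 0.484)t) = 632300/18620 → e^(0.576·t) = 33.958.
0.576·t = ln(33.958) = 3.5251, so t = 3.5251/0.576 = 6.12.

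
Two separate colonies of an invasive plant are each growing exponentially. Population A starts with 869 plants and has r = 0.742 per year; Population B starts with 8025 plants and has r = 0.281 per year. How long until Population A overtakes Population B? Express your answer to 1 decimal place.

4.8 years

Set 869·e^(0.742t) = 8025·e^(0.281t).
e^((0.742 − 0.281)t) = 8025/869 → e^(0.461·t) = 9.2348.
0.461·t = ln(9.2348) = 2.223, so t = 2.223/0.461 = 4.8221.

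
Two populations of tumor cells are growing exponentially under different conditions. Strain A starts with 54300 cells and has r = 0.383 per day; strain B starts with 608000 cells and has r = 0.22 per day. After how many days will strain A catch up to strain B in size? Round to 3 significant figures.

14.8 days

Set 54300·e^(0.383t) = 608000·e^(0.22t).
e^((0.383 − 0.22)t) = 608000/54300 → e^(0.163·t) = 11.197.
0.163·t = ln(11.197) = 2.4157, so t = 2.4157/0.163 = 14.82.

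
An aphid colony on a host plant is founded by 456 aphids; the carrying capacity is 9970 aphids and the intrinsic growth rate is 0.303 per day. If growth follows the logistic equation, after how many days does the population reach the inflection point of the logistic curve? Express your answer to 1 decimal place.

10.0 days

Logistic growth is fastest at N = K/2 = 4985.
A = (K − N₀)/N₀ = 20.864. Set K/(1 + A·e^(−rt)) = K/2 → A·e^(−rt) = 1.
e^(−0.303t) = 1/20.864 = 0.0479294, so t = ln(20.864)/0.303 = 3.038/0.303 = 10.026.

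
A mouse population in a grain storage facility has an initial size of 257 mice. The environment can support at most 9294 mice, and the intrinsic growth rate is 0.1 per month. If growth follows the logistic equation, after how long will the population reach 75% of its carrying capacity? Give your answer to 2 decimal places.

46.59 months

A = (K − N₀)/N₀ = (9294 − 257)/257 = 35.163.
Solve 9294/(1 + 35.163·e^(−0.1t)) = 6970.5: 1 + 35.163·e^(−0.1t) = 1.3333, so e^(−0.1t) = 0.00947955.
−0.1·t = ln(0.00947955) = -4.6586, so t = 4.6586/0.1 = 46.586.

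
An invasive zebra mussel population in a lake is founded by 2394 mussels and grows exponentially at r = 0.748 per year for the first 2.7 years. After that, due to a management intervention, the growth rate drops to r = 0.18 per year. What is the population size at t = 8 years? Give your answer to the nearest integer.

Phase 1: N(2.7) = 2394·e^(0.748×2.7) = 2394·e^2.02 = 18039.5.
Phase 2 runs for 8 − 2.7 = 5.3 years at r = 0.18.
N(8) = 18039.5·e^(0.18×5.3) = 18039.5·e^0.954 = 46831.9.

46832 mussels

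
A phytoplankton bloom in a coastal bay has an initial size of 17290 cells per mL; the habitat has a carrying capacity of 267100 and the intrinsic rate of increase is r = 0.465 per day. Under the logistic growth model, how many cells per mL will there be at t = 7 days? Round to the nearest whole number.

171501 cells per mL

A = (K − N₀)/N₀ = (267100 − 17290)/17290 = 14.448.
N(t) = K/(1 + A·e^(−rt)) = 267100/(1 + 14.448×e^(−0.465×7)).
e^(−3.255) = 0.038581; denominator = 1 + 14.448×0.038581 = 1.5574.
N = 267100/1.5574 = 171501.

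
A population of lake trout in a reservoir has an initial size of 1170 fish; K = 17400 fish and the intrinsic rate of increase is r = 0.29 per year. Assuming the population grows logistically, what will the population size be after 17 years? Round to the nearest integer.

A = (K − N₀)/N₀ = (17400 − 1170)/1170 = 13.872.
N(t) = K/(1 + A·e^(−rt)) = 17400/(1 + 13.872×e^(−0.29×17)).
e^(−4.93) = 0.0072265; denominator = 1 + 13.872×0.0072265 = 1.1002.
N = 17400/1.1002 = 15814.7.

15815 fish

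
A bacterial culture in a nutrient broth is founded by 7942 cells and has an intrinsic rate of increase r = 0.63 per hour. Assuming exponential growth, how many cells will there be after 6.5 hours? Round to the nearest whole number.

476832 cells

N(t) = N₀·e^(rt) = 7942 × e^(0.63×6.5) = 7942 × e^4.095.
e^4.095 ≈ 60.039, so N ≈ 7942 × 60.039 = 476832.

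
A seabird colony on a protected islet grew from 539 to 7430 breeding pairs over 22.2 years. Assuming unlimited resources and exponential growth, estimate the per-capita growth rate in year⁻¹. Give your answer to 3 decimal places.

0.118 per year

From N(t) = N₀·e^(rt): e^(r·22.2) = 7430/539 = 13.785.
r·22.2 = ln(13.785) = 2.6236, so r = 2.6236/22.2 = 0.11818.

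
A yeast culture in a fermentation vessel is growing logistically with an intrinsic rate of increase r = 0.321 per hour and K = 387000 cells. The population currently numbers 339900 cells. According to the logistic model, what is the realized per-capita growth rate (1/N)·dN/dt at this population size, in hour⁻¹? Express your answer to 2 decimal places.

0.04 per hour

(1/N)·dN/dt = r(1 − N/K) = 0.321 × (1 − 339900/387000).
= 0.321 × 0.12171 = 0.039067.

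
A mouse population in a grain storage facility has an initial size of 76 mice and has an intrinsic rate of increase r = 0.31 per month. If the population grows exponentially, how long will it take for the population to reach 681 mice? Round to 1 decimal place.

Set N₀·e^(rt) = 681: e^(0.31·t) = 681/76 = 8.9605.
0.31·t = ln(8.9605) = 2.1928, so t = 2.1928/0.31 = 7.0736.

7.1 months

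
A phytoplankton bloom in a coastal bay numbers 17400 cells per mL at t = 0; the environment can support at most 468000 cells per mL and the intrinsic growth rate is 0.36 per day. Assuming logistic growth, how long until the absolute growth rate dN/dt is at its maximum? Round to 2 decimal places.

9.04 days

Logistic growth is fastest at N = K/2 = 234000.
A = (K − N₀)/N₀ = 25.897. Set K/(1 + A·e^(−rt)) = K/2 → A·e^(−rt) = 1.
e^(−0.36t) = 1/25.897 = 0.0386152, so t = ln(25.897)/0.36 = 3.2541/0.36 = 9.0392.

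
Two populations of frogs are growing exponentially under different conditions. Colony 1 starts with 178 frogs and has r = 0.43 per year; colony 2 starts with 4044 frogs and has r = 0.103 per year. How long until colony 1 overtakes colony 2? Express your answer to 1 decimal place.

9.6 years

Set 178·e^(0.43t) = 4044·e^(0.103t).
e^((0.43 − 0.103)t) = 4044/178 → e^(0.327·t) = 22.719.
0.327·t = ln(22.719) = 3.1232, so t = 3.1232/0.327 = 9.5511.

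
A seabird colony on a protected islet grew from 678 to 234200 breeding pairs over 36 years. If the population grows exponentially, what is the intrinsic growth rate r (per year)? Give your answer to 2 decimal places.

From N(t) = N₀·e^(rt): e^(r·36) = 234200/678 = 345.43.
r·36 = ln(345.43) = 5.8448, so r = 5.8448/36 = 0.16236.

0.16 per year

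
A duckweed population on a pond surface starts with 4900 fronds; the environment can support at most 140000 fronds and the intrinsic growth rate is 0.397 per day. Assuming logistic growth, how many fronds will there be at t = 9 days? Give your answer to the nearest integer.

78919 fronds

A = (K − N₀)/N₀ = (140000 − 4900)/4900 = 27.571.
N(t) = K/(1 + A·e^(−rt)) = 140000/(1 + 27.571×e^(−0.397×9)).
e^(−3.573) = 0.028072; denominator = 1 + 27.571×0.028072 = 1.774.
N = 140000/1.774 = 78919.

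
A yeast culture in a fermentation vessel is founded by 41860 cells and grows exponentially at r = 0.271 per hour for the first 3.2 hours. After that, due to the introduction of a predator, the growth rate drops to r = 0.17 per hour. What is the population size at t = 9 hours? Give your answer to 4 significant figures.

Phase 1: N(3.2) = 41860·e^(0.271×3.2) = 41860·e^0.8672 = 99636.7.
Phase 2 runs for 9 − 3.2 = 5.8 hours at r = 0.17.
N(9) = 99636.7·e^(0.17×5.8) = 99636.7·e^0.986 = 267075.

267100 cells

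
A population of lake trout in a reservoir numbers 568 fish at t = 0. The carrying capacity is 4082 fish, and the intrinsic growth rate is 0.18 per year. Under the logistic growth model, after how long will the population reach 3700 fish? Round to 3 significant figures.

A = (K − N₀)/N₀ = (4082 − 568)/568 = 6.1866.
Solve 4082/(1 + 6.1866·e^(−0.18t)) = 3700: 1 + 6.1866·e^(−0.18t) = 1.1032, so e^(−0.18t) = 0.0166882.
−0.18·t = ln(0.0166882) = -4.0931, so t = 4.0931/0.18 = 22.739.

22.7 years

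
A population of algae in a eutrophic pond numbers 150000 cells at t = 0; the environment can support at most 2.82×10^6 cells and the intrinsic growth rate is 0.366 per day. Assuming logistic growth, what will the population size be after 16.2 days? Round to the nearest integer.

2692487 cells

A = (K − N₀)/N₀ = (2.82×10^6 − 150000)/150000 = 17.8.
N(t) = K/(1 + A·e^(−rt)) = 2.82×10^6/(1 + 17.8×e^(−0.366×16.2)).
e^(−5.929) = 0.0026606; denominator = 1 + 17.8×0.0026606 = 1.0474.
N = 2.82×10^6/1.0474 = 2.692487×10^6.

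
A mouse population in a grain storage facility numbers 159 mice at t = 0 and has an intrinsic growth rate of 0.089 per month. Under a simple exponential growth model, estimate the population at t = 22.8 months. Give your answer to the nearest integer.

N(t) = N₀·e^(rt) = 159 × e^(0.089×22.8) = 159 × e^2.029.
e^2.029 ≈ 7.608, so N ≈ 159 × 7.608 = 1209.67.

1210 mice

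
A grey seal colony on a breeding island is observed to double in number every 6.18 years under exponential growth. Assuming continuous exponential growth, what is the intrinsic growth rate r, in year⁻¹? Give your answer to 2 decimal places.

0.11 per year

r = ln(2)/t_d = 0.6931/6.18 = 0.11216.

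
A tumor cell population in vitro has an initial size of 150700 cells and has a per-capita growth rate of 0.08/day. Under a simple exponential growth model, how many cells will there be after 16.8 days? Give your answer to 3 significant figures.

N(t) = N₀·e^(rt) = 150700 × e^(0.08×16.8) = 150700 × e^1.344.
e^1.344 ≈ 3.8344, so N ≈ 150700 × 3.8344 = 577837.

578000 cells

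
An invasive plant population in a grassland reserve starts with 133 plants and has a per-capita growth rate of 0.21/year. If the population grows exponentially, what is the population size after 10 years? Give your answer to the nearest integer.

1086 plants

N(t) = N₀·e^(rt) = 133 × e^(0.21×10) = 133 × e^2.1.
e^2.1 ≈ 8.1662, so N ≈ 133 × 8.1662 = 1086.1.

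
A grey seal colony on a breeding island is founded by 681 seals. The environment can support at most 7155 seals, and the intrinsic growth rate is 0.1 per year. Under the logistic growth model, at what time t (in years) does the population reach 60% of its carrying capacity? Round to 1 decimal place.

A = (K − N₀)/N₀ = (7155 − 681)/681 = 9.5066.
Solve 7155/(1 + 9.5066·e^(−0.1t)) = 4293: 1 + 9.5066·e^(−0.1t) = 1.6667, so e^(−0.1t) = 0.0701267.
−0.1·t = ln(0.0701267) = -2.6575, so t = 2.6575/0.1 = 26.575.

26.6 years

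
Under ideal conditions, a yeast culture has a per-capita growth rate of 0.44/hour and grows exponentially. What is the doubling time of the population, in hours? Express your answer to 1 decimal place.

Doubling time t_d = ln(2)/r = 0.6931/0.44 = 1.5753.

1.6 hours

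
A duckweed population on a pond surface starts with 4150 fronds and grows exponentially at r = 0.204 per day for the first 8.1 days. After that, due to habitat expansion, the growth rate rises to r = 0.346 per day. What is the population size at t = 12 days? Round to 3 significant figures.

Phase 1: N(8.1) = 4150·e^(0.204×8.1) = 4150·e^1.652 = 21660.9.
Phase 2 runs for 12 − 8.1 = 3.9 days at r = 0.346.
N(12) = 21660.9·e^(0.346×3.9) = 21660.9·e^1.349 = 83505.2.

83500 fronds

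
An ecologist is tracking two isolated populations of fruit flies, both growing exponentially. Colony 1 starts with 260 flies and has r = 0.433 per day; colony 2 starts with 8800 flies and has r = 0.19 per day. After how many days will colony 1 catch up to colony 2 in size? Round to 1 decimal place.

Set 260·e^(0.433t) = 8800·e^(0.19t).
e^((0.433 − 0.19)t) = 8800/260 → e^(0.243·t) = 33.846.
0.243·t = ln(33.846) = 3.5218, so t = 3.5218/0.243 = 14.493.

14.5 days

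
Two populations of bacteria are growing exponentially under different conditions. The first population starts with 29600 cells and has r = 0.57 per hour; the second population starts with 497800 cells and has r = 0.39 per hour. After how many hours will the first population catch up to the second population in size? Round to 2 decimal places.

Set 29600·e^(0.57t) = 497800·e^(0.39t).
e^((0.57 − 0.39)t) = 497800/29600 → e^(0.18·t) = 16.818.
0.18·t = ln(16.818) = 2.8224, so t = 2.8224/0.18 = 15.68.

15.68 hours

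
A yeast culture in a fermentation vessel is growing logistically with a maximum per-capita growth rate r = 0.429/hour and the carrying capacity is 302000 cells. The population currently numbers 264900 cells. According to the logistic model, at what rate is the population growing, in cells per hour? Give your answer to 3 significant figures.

dN/dt = rN(1 − N/K) = 0.429 × 264900 × (1 − 264900/302000).
1 − 264900/302000 = 0.12285; dN/dt = 0.429 × 264900 × 0.12285 = 13961.

14000 cells per hour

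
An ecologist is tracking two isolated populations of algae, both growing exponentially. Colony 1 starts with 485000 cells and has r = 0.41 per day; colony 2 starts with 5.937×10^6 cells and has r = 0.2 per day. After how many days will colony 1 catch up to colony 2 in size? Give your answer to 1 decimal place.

Set 485000·e^(0.41t) = 5.937×10^6·e^(0.2t).
e^((0.41 − 0.2)t) = 5.937×10^6/485000 → e^(0.21·t) = 12.241.
0.21·t = ln(12.241) = 2.5048, so t = 2.5048/0.21 = 11.928.

11.9 days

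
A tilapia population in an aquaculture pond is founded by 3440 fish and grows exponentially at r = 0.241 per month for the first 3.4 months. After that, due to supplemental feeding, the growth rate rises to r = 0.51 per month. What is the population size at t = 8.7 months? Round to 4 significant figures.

Phase 1: N(3.4) = 3440·e^(0.241×3.4) = 3440·e^0.8194 = 7805.83.
Phase 2 runs for 8.7 − 3.4 = 5.3 months at r = 0.51.
N(8.7) = 7805.83·e^(0.51×5.3) = 7805.83·e^2.703 = 116498.

116500 fish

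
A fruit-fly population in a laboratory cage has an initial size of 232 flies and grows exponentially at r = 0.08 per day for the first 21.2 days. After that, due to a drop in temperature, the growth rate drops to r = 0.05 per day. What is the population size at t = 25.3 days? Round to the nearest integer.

Phase 1: N(21.2) = 232·e^(0.08×21.2) = 232·e^1.696 = 1264.89.
Phase 2 runs for 25.3 − 21.2 = 4.1 days at r = 0.05.
N(25.3) = 1264.89·e^(0.05×4.1) = 1264.89·e^0.205 = 1552.68.

1553 flies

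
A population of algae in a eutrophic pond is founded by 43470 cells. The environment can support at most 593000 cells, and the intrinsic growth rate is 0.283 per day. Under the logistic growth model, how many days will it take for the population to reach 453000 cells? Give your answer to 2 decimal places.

A = (K − N₀)/N₀ = (593000 − 43470)/43470 = 12.642.
Solve 593000/(1 + 12.642·e^(−0.283t)) = 453000: 1 + 12.642·e^(−0.283t) = 1.3091, so e^(−0.283t) = 0.0244471.
−0.283·t = ln(0.0244471) = -3.7112, so t = 3.7112/0.283 = 13.114.

13.11 days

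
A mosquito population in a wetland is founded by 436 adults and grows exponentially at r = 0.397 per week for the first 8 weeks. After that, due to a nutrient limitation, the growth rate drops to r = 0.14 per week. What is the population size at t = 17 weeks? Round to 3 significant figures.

Phase 1: N(8) = 436·e^(0.397×8) = 436·e^3.176 = 10442.5.
Phase 2 runs for 17 − 8 = 9 weeks at r = 0.14.
N(17) = 10442.5·e^(0.14×9) = 10442.5·e^1.26 = 36814.3.

36800 adults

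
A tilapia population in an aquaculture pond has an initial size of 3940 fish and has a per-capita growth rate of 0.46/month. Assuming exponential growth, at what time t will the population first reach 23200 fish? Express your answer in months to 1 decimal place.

Set N₀·e^(rt) = 23200: e^(0.46·t) = 23200/3940 = 5.8883.
0.46·t = ln(5.8883) = 1.773, so t = 1.773/0.46 = 3.8543.

3.9 months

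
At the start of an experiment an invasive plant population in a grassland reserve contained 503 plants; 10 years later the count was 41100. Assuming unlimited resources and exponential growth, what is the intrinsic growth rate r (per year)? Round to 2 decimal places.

0.44 per year

From N(t) = N₀·e^(rt): e^(r·10) = 41100/503 = 81.71.
r·10 = ln(81.71) = 4.4032, so r = 4.4032/10 = 0.44032.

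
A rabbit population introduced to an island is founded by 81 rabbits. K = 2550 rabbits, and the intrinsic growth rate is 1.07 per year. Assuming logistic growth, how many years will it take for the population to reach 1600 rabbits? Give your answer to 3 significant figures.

A = (K − N₀)/N₀ = (2550 − 81)/81 = 30.481.
Solve 2550/(1 + 30.481·e^(−1.07t)) = 1600: 1 + 30.481·e^(−1.07t) = 1.5938, so e^(−1.07t) = 0.019479.
−1.07·t = ln(0.019479) = -3.9384, so t = 3.9384/1.07 = 3.6808.

3.68 years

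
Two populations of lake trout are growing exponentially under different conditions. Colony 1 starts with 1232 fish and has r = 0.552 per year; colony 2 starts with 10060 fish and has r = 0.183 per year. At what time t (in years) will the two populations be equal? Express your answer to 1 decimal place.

Set 1232·e^(0.552t) = 10060·e^(0.183t).
e^((0.552 − 0.183)t) = 10060/1232 → e^(0.369·t) = 8.1656.
0.369·t = ln(8.1656) = 2.0999, so t = 2.0999/0.369 = 5.6909.

5.7 years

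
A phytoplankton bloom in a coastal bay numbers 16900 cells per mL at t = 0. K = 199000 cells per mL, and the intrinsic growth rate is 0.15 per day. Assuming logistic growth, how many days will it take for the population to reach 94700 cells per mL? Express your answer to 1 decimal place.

15.2 days

A = (K − N₀)/N₀ = (199000 − 16900)/16900 = 10.775.
Solve 199000/(1 + 10.775·e^(−0.15t)) = 94700: 1 + 10.775·e^(−0.15t) = 2.1014, so e^(−0.15t) = 0.102214.
−0.15·t = ln(0.102214) = -2.2807, so t = 2.2807/0.15 = 15.205.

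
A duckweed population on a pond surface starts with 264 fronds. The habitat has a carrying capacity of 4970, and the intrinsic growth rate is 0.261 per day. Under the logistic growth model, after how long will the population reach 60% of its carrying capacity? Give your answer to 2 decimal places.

A = (K − N₀)/N₀ = (4970 − 264)/264 = 17.826.
Solve 4970/(1 + 17.826·e^(−0.261t)) = 2982: 1 + 17.826·e^(−0.261t) = 1.6667, so e^(−0.261t) = 0.0373991.
−0.261·t = ln(0.0373991) = -3.2861, so t = 3.2861/0.261 = 12.59.

12.59 days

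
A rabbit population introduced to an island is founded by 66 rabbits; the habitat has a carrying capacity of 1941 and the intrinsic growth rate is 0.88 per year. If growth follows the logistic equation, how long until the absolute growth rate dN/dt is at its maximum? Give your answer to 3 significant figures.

3.80 years

Logistic growth is fastest at N = K/2 = 970.5.
A = (K − N₀)/N₀ = 28.409. Set K/(1 + A·e^(−rt)) = K/2 → A·e^(−rt) = 1.
e^(−0.88t) = 1/28.409 = 0.0352, so t = ln(28.409)/0.88 = 3.3467/0.88 = 3.8031.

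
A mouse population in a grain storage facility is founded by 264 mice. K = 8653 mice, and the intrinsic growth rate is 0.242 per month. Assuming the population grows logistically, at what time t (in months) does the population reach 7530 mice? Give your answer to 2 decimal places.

A = (K − N₀)/N₀ = (8653 − 264)/264 = 31.777.
Solve 8653/(1 + 31.777·e^(−0.242t)) = 7530: 1 + 31.777·e^(−0.242t) = 1.1491, so e^(−0.242t) = 0.0046933.
−0.242·t = ln(0.0046933) = -5.3616, so t = 5.3616/0.242 = 22.155.

22.16 months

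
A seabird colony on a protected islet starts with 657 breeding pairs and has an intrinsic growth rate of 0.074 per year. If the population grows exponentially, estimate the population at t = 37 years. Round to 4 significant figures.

10150 breeding pairs

N(t) = N₀·e^(rt) = 657 × e^(0.074×37) = 657 × e^2.738.
e^2.738 ≈ 15.456, so N ≈ 657 × 15.456 = 10154.6.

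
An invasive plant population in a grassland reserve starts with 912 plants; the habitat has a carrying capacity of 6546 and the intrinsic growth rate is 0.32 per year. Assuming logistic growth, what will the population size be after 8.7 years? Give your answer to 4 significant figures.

A = (K − N₀)/N₀ = (6546 − 912)/912 = 6.1776.
N(t) = K/(1 + A·e^(−rt)) = 6546/(1 + 6.1776×e^(−0.32×8.7)).
e^(−2.784) = 0.061791; denominator = 1 + 6.1776×0.061791 = 1.3817.
N = 6546/1.3817 = 4737.57.

4738 plants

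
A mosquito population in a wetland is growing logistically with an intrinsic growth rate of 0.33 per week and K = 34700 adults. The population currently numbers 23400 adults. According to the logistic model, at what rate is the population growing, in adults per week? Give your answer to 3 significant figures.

dN/dt = rN(1 − N/K) = 0.33 × 23400 × (1 − 23400/34700).
1 − 23400/34700 = 0.32565; dN/dt = 0.33 × 23400 × 0.32565 = 2514.7.

2510 adults per week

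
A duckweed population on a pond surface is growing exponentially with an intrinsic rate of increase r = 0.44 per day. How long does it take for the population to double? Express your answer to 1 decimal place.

1.6 days

Doubling time t_d = ln(2)/r = 0.6931/0.44 = 1.5753.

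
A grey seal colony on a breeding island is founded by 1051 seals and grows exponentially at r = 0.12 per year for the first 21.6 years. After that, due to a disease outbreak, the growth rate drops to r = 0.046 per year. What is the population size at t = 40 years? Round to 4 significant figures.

Phase 1: N(21.6) = 1051·e^(0.12×21.6) = 1051·e^2.592 = 14037.6.
Phase 2 runs for 40 − 21.6 = 18.4 years at r = 0.046.
N(40) = 14037.6·e^(0.046×18.4) = 14037.6·e^0.8464 = 32725.1.

32730 seals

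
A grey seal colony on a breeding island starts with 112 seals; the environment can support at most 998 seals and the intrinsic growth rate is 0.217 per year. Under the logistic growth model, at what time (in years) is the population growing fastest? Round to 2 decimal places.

Logistic growth is fastest at N = K/2 = 499.
A = (K − N₀)/N₀ = 7.9107. Set K/(1 + A·e^(−rt)) = K/2 → A·e^(−rt) = 1.
e^(−0.217t) = 1/7.9107 = 0.126411, so t = ln(7.9107)/0.217 = 2.0682/0.217 = 9.531.

9.53 years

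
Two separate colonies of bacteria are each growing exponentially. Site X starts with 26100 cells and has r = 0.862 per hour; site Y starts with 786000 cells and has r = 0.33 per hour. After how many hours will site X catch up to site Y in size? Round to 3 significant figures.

Set 26100·e^(0.862t) = 786000·e^(0.33t).
e^((0.862 − 0.33)t) = 786000/26100 → e^(0.532·t) = 30.115.
0.532·t = ln(30.115) = 3.405, so t = 3.405/0.532 = 6.4004.

6.40 hours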